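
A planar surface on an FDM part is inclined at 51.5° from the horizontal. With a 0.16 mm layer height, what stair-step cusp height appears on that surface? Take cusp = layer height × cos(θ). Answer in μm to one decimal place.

99.6 μm

Cusp = layer height × cos(51.5°) = 0.16 × 0.6225 = 0.0996 mm = 99.6 μm.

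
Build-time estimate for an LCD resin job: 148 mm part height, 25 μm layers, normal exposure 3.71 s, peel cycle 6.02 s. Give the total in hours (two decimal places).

16.00 hours

Layer count = ceil(148 / 0.025) = 5920.
Cycle time = 3.71 + 6.02 = 9.73 s.
Total = 5920 × 9.73 = 57601.6 s = 16.00 hours.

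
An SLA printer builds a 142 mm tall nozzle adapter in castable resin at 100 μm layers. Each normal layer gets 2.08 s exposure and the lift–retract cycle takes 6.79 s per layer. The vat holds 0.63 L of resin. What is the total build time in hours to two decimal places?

3.50 hours

Layer count = ceil(142 / 0.1) = 1420.
Per-layer time: 2.08 + 6.79 → 8.87 s.
Total = 1420 × 8.87 = 12595.4 s = 3.50 hours.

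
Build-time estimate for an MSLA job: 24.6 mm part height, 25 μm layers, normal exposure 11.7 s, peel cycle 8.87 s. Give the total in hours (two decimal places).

5.62 hours

Layers = ⌈24.6/0.025⌉ = 984.
Each layer takes = 11.7 + 8.87 = 20.57 s.
Build time: 984 × 20.57 s = 20240.88 s, i.e. 5.62 hours.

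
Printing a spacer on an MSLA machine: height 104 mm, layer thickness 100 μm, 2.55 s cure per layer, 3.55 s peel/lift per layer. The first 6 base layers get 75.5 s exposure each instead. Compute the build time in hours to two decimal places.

1.88 hours

Layers = ⌈104/0.1⌉ = 1040.
Base layers = 6 × (75.5 + 3.55), so 474.3 s.
Normal layers = 1034 × (2.55 + 3.55) = 6307.4 s.
Sum: 474.3 + 6307.4 = 6781.7 s → 1.88 hours.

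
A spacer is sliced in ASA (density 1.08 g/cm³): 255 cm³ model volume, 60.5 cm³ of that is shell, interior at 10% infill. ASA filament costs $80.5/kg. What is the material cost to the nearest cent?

Interior volume: 255 − 60.5 → 194.5 cm³.
Infill volume = 0.10 × 194.5, so 19.45 cm³.
Total printed volume: 60.5 + 19.45 → 79.95 cm³.
Mass = 79.95 × 1.08, so 86.346 g.
Cost = 86.346 g / 1000 × $80.5/kg = $6.95.

$6.95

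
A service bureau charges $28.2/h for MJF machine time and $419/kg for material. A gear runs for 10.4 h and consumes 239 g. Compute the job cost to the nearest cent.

$393.42

Machine-time cost = 28.2 × 10.4 = $293.28.
Material cost = 419 × 239/1000, so $100.141.
Job cost: 293.28 + 100.141 = 393.421 ≈ $393.42.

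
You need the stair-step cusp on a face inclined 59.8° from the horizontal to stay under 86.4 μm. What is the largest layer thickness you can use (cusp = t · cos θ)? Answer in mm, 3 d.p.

0.172 mm

cos(59.8°) = 0.5030; t_max = 0.0864/0.5030 = 0.172 mm.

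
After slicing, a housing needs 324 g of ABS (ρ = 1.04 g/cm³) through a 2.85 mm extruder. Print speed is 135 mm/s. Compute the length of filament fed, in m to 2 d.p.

Volume = 324 g / 1.04 g·cm⁻³ = 311.5385 cm³ = 311538.5 mm³.
Filament cross-section = π × (2.85/2)² = 6.3794 mm².
L = V/A = 311538.5/6.3794 = 48835.08 mm → 48.84 m.

48.84 m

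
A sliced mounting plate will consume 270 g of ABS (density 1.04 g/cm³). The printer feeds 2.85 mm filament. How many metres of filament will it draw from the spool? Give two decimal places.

Volume = 270 g / 1.04 g·cm⁻³ = 259.6154 cm³ = 259615.4 mm³.
Filament cross-section = π × (2.85/2)² = 6.3794 mm².
Length = 259615.4 / 6.3794 = 40695.9 mm = 40.70 m.

40.70 m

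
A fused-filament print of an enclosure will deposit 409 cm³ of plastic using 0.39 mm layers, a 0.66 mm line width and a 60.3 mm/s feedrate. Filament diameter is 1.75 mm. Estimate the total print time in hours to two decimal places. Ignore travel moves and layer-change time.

Extrusion cross-section: 0.39 × 0.66 → 0.2574 mm².
Total extruded path = 409000/0.2574 = 1588966.6 mm.
Time extruding = 1588966.6 / 60.3, so 26351 s.
Converting: 26351 s = 7.32 hours.

7.32 hours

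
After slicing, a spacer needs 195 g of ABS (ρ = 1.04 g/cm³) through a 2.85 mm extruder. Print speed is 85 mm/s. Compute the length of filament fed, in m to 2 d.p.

Volume = 195 g / 1.04 g·cm⁻³ = 187.5 cm³ = 187500 mm³.
Cross-section of 2.85 mm filament: π·(2.85/2)² = 6.3794 mm².
Length = 187500 / 6.3794 = 29391.48 mm = 29.39 m.

29.39 m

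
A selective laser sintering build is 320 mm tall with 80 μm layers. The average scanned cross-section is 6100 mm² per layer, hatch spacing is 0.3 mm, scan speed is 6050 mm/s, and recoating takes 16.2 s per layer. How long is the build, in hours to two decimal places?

Layers = ⌈320/0.08⌉ = 4000.
Scan path per layer = 6100 / 0.3, so 20333.3 mm.
Per-layer scan time = 20333.3 / 6050, so 3.3609 s.
Time per layer = 3.3609 + 16.2 = 19.5609 s.
4000 layers × 19.5609 s/layer = 78243.6 s, i.e. 21.73 hours.

21.73 hours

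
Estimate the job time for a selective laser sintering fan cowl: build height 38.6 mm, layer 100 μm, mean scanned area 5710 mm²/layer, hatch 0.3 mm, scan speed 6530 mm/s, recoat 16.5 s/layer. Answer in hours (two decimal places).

2.08 hours

Layer count = ceil(38.6 / 0.1) = 386.
Per-layer scan distance: 5710 / 0.3 → 19033.3 mm.
Laser time per layer = 19033.3 / 6530, so 2.9147 s.
Time per layer = 2.9147 + 16.5 = 19.4147 s.
Build time = 386 × 19.4147 = 7494.0742 s = 2.08 hours.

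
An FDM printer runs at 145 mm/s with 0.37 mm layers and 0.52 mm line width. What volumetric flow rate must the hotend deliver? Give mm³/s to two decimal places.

27.90

Bead cross-section: 0.37 × 0.52 → 0.1924 mm².
Volumetric flow = 145 × 0.1924 = 27.90 mm³/s.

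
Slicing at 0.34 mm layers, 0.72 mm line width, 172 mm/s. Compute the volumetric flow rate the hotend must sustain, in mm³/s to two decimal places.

42.11

A = 0.34 × 0.72 = 0.2448 mm².
Volumetric flow = 172 × 0.2448 = 42.11 mm³/s.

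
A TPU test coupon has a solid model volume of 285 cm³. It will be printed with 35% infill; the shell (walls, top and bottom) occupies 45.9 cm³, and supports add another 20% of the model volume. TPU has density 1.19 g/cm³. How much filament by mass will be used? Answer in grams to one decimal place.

Infill region = 285 − 45.9, so 239.1 cm³.
Infill deposited = 0.35 × 239.1 = 83.685 cm³.
Support = 0.20 × 285 = 57 cm³.
Total printed volume = 45.9 + 83.685 + 57, so 186.585 cm³.
Mass = 186.585 × 1.19, so 222.03615 g.

222.0 g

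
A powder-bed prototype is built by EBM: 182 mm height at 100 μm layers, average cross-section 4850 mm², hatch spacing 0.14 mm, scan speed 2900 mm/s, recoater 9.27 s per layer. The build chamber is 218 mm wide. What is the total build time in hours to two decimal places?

Number of layers: 182 / 0.1 → 1820 (rounded up).
Per-layer scan distance = 4850 / 0.14, so 34642.9 mm.
Per-layer scan time = 34642.9 / 2900 = 11.9458 s.
Layer cycle: 11.9458 + 9.27 → 21.2158 s.
Build time = 1820 × 21.2158 = 38612.756 s = 10.73 hours.

10.73 hours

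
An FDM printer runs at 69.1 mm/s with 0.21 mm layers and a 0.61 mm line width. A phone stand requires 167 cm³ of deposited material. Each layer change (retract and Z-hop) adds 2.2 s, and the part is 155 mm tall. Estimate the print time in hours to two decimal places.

Line area = 0.21 × 0.61, so 0.1281 mm².
Toolpath length = 167 cm³ / 0.1281 mm² = 167000 / 0.1281 = 1303669 mm.
Time extruding = 1303669 / 69.1, so 18866.4 s.
Layers = ⌈155/0.21⌉ = 739.
Z-hop total = 739 × 2.2 = 1625.8 s.
Total = 18866.4 + 1625.8 = 20492.2 s = 5.69 hours.

5.69 hours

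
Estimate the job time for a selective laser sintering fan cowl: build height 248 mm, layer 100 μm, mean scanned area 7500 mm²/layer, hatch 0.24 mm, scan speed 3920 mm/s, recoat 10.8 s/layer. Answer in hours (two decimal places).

Layer count = ceil(248 / 0.1) = 2480.
Hatch length per layer = 7500 / 0.24 = 31250 mm.
Per-layer scan time: 31250 / 3920 → 7.9719 s.
Time per layer = 7.9719 + 10.8, so 18.7719 s.
2480 layers × 18.7719 s/layer = 46554.312 s, i.e. 12.93 hours.

12.93 hours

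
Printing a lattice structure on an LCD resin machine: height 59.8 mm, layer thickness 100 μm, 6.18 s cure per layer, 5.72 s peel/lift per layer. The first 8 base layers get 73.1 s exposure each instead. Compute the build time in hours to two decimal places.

Layer count = ceil(59.8 / 0.1) = 598.
Burn-in layers = 8 × (73.1 + 5.72) = 630.56 s.
Normal layers = 590 × (6.18 + 5.72) = 7021 s.
Sum: 630.56 + 7021 = 7651.56 s → 2.13 hours.

2.13 hours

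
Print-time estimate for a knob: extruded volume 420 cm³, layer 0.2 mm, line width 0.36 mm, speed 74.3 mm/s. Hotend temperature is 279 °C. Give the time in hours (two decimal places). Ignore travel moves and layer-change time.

21.81 hours

Extrusion cross-section: 0.2 × 0.36 → 0.072 mm².
Total extruded path = 420000/0.072 = 5833333.3 mm.
Extrusion time = 5833333.3 / 74.3, so 78510.5 s.
In the requested units: 78510.5 s = 21.81 hours.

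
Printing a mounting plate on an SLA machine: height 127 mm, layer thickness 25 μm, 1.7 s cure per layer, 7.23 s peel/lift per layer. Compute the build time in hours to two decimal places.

Layers = ⌈127/0.025⌉ = 5080.
Per-layer time = 1.7 + 7.23, so 8.93 s.
Build time: 5080 × 8.93 s = 45364.4 s, i.e. 12.60 hours.

12.60 hours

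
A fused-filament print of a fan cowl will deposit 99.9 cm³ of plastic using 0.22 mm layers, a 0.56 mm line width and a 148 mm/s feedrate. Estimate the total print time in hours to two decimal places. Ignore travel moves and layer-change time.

1.52 hours

Extrusion cross-section = 0.22 × 0.56, so 0.1232 mm².
Path length: 99900 mm³ / 0.1232 mm² → 810876.6 mm.
Print-move time = 810876.6 / 148 = 5478.9 s.
That's 5478.9 s → 1.52 hours.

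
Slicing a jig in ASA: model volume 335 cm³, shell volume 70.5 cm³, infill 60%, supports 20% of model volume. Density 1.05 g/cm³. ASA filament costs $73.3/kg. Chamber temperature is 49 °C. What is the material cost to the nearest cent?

Interior volume: 335 − 70.5 → 264.5 cm³.
Infill deposited = 0.60 × 264.5 = 158.7 cm³.
Support = 0.20 × 335 = 67 cm³.
Deposited volume: 70.5 + 158.7 + 67 → 296.2 cm³.
Mass = 296.2 × 1.05, so 311.01 g.
At $73.3/kg: 311.01/1000 × 73.3 = $22.80.

$22.80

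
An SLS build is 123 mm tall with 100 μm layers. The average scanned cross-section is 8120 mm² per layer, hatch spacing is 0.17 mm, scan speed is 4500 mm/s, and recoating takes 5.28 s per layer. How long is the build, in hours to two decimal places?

Layer count = ceil(123 / 0.1) = 1230.
Hatch length per layer = 8120 / 0.17 = 47764.7 mm.
Scan time per layer: 47764.7 / 4500 → 10.6144 s.
Time per layer: 10.6144 + 5.28 → 15.8944 s.
Build time = 1230 × 15.8944 = 19550.112 s = 5.43 hours.

5.43 hours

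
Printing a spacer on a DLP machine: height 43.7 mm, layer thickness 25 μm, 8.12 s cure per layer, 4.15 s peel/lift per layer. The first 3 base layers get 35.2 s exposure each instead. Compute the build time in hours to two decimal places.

5.98 hours

Layers = ⌈43.7/0.025⌉ = 1748.
Bottom layers = 3 × (35.2 + 4.15), so 118.05 s.
Regular layers = 1745 × (8.12 + 4.15), so 21411.15 s.
Sum: 118.05 + 21411.15 = 21529.2 s → 5.98 hours.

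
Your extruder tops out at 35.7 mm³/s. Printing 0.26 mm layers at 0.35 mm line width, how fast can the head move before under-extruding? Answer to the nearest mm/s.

Extrusion cross-section: 0.26 × 0.35 → 0.091 mm².
Max speed = 35.7 / 0.091 = 392.31 ≈ 392 mm/s.

392 mm/s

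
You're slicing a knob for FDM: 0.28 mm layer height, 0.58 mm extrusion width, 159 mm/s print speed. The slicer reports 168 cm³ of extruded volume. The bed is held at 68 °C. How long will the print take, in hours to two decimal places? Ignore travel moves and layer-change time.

Bead cross-section: 0.28 × 0.58 → 0.1624 mm².
Total extruded path = 168000/0.1624 = 1034482.8 mm.
Time extruding: 1034482.8 / 159 → 6506.2 s.
In the requested units: 6506.2 s = 1.81 hours.

1.81 hours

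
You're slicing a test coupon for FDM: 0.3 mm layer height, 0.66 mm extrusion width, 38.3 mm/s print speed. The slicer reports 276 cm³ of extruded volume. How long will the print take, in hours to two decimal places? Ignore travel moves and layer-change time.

Extrusion cross-section = 0.3 × 0.66, so 0.198 mm².
Path length: 276000 mm³ / 0.198 mm² → 1393939.4 mm.
Extrusion time = 1393939.4 / 38.3 = 36395.3 s.
In the requested units: 36395.3 s = 10.11 hours.

10.11 hours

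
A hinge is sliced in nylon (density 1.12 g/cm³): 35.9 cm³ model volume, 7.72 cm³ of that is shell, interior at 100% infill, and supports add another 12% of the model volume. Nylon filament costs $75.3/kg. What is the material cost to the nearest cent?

$3.39

Interior volume: 35.9 − 7.72 → 28.18 cm³.
Infill volume: 1.00 × 28.18 → 28.18 cm³.
Support = 0.12 × 35.9, so 4.308 cm³.
Deposited volume: 7.72 + 28.18 + 4.308 → 40.208 cm³.
Mass: 40.208 × 1.12 → 45.03296 g.
Cost = 45.03296 g / 1000 × $75.3/kg = $3.39.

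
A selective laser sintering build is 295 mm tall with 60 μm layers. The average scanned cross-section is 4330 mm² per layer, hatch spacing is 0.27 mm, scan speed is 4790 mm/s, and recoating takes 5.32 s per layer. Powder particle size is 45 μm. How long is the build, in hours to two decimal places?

11.84 hours

Number of layers: 295 / 0.06 → 4917 (rounded up).
Scan path per layer = 4330 / 0.27, so 16037 mm.
Laser time per layer = 16037 / 4790 = 3.348 s.
Layer cycle = 3.348 + 5.32, so 8.668 s.
4917 layers × 8.668 s/layer = 42620.556 s, i.e. 11.84 hours.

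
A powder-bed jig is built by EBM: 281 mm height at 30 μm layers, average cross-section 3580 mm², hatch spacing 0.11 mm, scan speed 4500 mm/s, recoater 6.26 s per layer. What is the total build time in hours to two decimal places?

35.11 hours

Layers = ⌈281/0.03⌉ = 9367.
Per-layer scan distance = 3580 / 0.11 = 32545.5 mm.
Per-layer scan time = 32545.5 / 4500 = 7.2323 s.
Time per layer = 7.2323 + 6.26, so 13.4923 s.
Build time = 9367 × 13.4923 = 126382.3741 s = 35.11 hours.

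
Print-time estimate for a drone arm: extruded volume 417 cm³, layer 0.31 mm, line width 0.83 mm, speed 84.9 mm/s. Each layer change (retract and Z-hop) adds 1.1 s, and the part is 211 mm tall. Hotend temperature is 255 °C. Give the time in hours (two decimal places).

5.51 hours

Extrusion cross-section: 0.31 × 0.83 → 0.2573 mm².
Path length: 417000 mm³ / 0.2573 mm² → 1620676.3 mm.
Extrusion time = 1620676.3 / 84.9, so 19089.2 s.
Layer count = ceil(211 / 0.31) = 681.
Z-hop total = 681 × 1.1 = 749.1 s.
Altogether 19089.2 + 749.1 = 19838.3 s, i.e. 5.51 hours.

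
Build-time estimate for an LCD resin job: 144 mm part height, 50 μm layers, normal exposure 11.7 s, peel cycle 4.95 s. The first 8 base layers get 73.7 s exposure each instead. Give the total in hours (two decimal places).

Layers = ⌈144/0.05⌉ = 2880.
Burn-in layers = 8 × (73.7 + 4.95) = 629.2 s.
Normal layers: 2872 × (11.7 + 4.95) → 47818.8 s.
Sum: 629.2 + 47818.8 = 48448 s → 13.46 hours.

13.46 hours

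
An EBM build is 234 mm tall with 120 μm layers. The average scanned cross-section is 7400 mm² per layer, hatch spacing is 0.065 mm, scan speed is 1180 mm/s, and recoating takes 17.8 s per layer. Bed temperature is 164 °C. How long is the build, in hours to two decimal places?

61.90 hours

Layers = ⌈234/0.12⌉ = 1950.
Per-layer scan distance = 7400 / 0.065, so 113846.2 mm.
Scan time per layer = 113846.2 / 1180 = 96.4798 s.
Per-layer time = 96.4798 + 17.8, so 114.2798 s.
Total: 1950 × 114.2798 s = 222845.61 s → 61.90 hours.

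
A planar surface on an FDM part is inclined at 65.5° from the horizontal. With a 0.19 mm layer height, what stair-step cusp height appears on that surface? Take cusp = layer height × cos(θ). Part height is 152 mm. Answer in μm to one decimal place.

78.8 μm

Cusp = layer height × cos(65.5°) = 0.19 × 0.4147 = 0.078793 mm = 78.8 μm.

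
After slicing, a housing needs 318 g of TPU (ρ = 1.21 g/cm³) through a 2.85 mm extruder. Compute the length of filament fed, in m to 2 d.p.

Extruded volume: 318/1.21 = 262.8099 cm³ (262809.9 mm³).
Filament cross-section = π × (2.85/2)² = 6.3794 mm².
Length = 262809.9 / 6.3794 = 41196.65 mm = 41.20 m.

41.20 m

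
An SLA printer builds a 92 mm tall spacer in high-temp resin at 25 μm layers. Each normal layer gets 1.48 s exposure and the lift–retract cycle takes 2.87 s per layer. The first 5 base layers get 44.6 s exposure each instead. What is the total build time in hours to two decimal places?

4.51 hours

Layer count = ceil(92 / 0.025) = 3680.
Base layers = 5 × (44.6 + 2.87) = 237.35 s.
Remaining layers = 3675 × (1.48 + 2.87), so 15986.25 s.
Sum: 237.35 + 15986.25 = 16223.6 s → 4.51 hours.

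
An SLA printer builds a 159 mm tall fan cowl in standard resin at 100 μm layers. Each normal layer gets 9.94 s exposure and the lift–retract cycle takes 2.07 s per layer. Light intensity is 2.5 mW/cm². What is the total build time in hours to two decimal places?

Layer count = ceil(159 / 0.1) = 1590.
Per-layer time = 9.94 + 2.07 = 12.01 s.
Build time: 1590 × 12.01 s = 19095.9 s, i.e. 5.30 hours.

5.30 hours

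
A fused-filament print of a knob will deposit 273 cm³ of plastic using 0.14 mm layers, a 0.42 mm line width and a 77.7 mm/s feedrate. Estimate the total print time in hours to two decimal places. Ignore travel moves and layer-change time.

Bead cross-section: 0.14 × 0.42 → 0.0588 mm².
Path length: 273000 mm³ / 0.0588 mm² → 4642857.1 mm.
Print-move time = 4642857.1 / 77.7, so 59753.6 s.
Converting: 59753.6 s = 16.60 hours.

16.60 hours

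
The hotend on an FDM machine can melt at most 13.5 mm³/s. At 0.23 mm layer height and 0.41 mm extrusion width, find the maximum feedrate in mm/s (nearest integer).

A = 0.23 × 0.41 = 0.0943 mm².
v_max = Q/A = 13.5/0.0943 = 143.16 mm/s → 143 mm/s.

143 mm/s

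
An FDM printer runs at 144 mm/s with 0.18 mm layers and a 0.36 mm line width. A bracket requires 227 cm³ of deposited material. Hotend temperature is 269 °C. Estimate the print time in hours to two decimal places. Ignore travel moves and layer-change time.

Bead cross-section = 0.18 × 0.36, so 0.0648 mm².
Total extruded path = 227000/0.0648 = 3503086.4 mm.
Extrusion time = 3503086.4 / 144, so 24327 s.
In the requested units: 24327 s = 6.76 hours.

6.76 hours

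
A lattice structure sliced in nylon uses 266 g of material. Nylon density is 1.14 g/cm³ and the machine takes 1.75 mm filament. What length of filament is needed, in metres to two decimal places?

Extruded volume: 266/1.14 = 233.3333 cm³ (233333.3 mm³).
Filament cross-section = π × (1.75/2)² = 2.4053 mm².
L = V/A = 233333.3/2.4053 = 97007.98 mm → 97.01 m.

97.01 m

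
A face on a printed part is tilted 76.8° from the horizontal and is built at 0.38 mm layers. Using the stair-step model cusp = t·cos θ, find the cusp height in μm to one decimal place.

Cusp = layer height × cos(76.8°) = 0.38 × 0.2284 = 0.086792 mm = 86.8 μm.

86.8 μm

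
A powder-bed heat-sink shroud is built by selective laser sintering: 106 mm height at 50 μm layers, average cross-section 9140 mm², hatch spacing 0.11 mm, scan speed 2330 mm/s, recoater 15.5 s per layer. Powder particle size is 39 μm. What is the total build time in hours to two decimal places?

Number of layers: 106 / 0.05 → 2120 (rounded up).
Hatch length per layer = 9140 / 0.11 = 83090.9 mm.
Scan time per layer = 83090.9 / 2330 = 35.6613 s.
Per-layer time = 35.6613 + 15.5, so 51.1613 s.
Build time = 2120 × 51.1613 = 108461.956 s = 30.13 hours.

30.13 hours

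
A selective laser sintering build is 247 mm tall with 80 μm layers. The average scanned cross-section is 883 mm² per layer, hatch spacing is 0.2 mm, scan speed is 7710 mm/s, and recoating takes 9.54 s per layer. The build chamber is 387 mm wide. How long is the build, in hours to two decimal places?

Layer count = ceil(247 / 0.08) = 3088.
Hatch length per layer: 883 / 0.2 → 4415 mm.
Laser time per layer = 4415 / 7710, so 0.5726 s.
Time per layer = 0.5726 + 9.54, so 10.1126 s.
Total: 3088 × 10.1126 s = 31227.7088 s → 8.67 hours.

8.67 hours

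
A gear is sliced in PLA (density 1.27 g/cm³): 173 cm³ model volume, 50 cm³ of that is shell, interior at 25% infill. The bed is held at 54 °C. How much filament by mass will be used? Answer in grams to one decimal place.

102.6 g

Infill region = 173 − 50 = 123 cm³.
Infill volume = 0.25 × 123, so 30.75 cm³.
Deposited volume = 50 + 30.75 = 80.75 cm³.
Mass: 80.75 × 1.27 → 102.5525 g.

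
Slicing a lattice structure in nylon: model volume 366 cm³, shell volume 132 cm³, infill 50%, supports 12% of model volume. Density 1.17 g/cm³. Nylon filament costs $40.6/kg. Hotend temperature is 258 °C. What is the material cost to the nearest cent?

Volume inside the shell = 366 − 132, so 234 cm³.
Infill deposited = 0.50 × 234 = 117 cm³.
Support = 0.12 × 366 = 43.92 cm³.
Total extruded = 132 + 117 + 43.92 = 292.92 cm³.
Mass = 292.92 × 1.17 = 342.7164 g.
Cost = 342.7164 g / 1000 × $40.6/kg = $13.91.

$13.91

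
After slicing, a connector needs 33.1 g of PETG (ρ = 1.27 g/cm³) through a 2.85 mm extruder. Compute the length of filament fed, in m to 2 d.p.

Extruded volume: 33.1/1.27 = 26.063 cm³ (26063 mm³).
A = π r² = π × 1.425² = 6.3794 mm².
Length = 26063 / 6.3794 = 4085.49 mm = 4.09 m.

4.09 m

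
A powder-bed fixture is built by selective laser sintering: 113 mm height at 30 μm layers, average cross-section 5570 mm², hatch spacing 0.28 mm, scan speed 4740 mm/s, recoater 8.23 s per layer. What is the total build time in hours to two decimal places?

13.00 hours

Number of layers: 113 / 0.03 → 3767 (rounded up).
Hatch length per layer = 5570 / 0.28 = 19892.9 mm.
Laser time per layer: 19892.9 / 4740 → 4.1968 s.
Layer cycle = 4.1968 + 8.23, so 12.4268 s.
Build time = 3767 × 12.4268 = 46811.7556 s = 13.00 hours.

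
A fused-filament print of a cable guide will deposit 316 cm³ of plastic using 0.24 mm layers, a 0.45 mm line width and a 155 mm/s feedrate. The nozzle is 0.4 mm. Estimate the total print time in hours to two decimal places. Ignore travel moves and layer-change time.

5.24 hours

Line area = 0.24 × 0.45 = 0.108 mm².
Toolpath length = 316 cm³ / 0.108 mm² = 316000 / 0.108 = 2925925.9 mm.
Print-move time = 2925925.9 / 155, so 18876.9 s.
In the requested units: 18876.9 s = 5.24 hours.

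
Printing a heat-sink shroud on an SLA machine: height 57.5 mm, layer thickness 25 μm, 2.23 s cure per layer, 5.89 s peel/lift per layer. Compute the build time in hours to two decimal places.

5.19 hours

Number of layers: 57.5 / 0.025 → 2300 (rounded up).
Cycle time: 2.23 + 5.89 → 8.12 s.
Total = 2300 × 8.12 = 18676 s = 5.19 hours.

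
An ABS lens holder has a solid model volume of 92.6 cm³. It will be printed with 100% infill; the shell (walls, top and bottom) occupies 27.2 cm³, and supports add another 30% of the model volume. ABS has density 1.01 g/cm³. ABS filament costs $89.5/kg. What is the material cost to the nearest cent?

Volume inside the shell: 92.6 − 27.2 → 65.4 cm³.
Infill deposited = 1.00 × 65.4, so 65.4 cm³.
Support = 0.30 × 92.6 = 27.78 cm³.
Deposited volume = 27.2 + 65.4 + 27.78 = 120.38 cm³.
Mass: 120.38 × 1.01 → 121.5838 g.
At $89.5/kg: 121.5838/1000 × 89.5 = $10.88.

$10.88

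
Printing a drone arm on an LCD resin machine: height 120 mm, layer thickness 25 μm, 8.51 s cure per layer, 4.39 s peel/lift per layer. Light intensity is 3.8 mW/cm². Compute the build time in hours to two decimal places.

17.20 hours

Layer count = ceil(120 / 0.025) = 4800.
Each layer takes = 8.51 + 4.39, so 12.9 s.
Total = 4800 × 12.9 = 61920 s = 17.20 hours.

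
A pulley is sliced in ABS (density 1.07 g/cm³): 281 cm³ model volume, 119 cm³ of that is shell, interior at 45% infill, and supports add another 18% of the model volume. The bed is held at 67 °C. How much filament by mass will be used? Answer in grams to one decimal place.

Interior volume = 281 − 119 = 162 cm³.
Infill volume = 0.45 × 162, so 72.9 cm³.
Support = 0.18 × 281, so 50.58 cm³.
Total extruded = 119 + 72.9 + 50.58, so 242.48 cm³.
Mass = 242.48 × 1.07, so 259.4536 g.

259.5 g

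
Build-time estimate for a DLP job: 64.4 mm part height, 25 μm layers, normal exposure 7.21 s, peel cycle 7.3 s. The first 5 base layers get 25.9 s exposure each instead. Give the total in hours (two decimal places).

10.41 hours

Layer count = ceil(64.4 / 0.025) = 2576.
Base layers = 5 × (25.9 + 7.3) = 166 s.
Normal layers = 2571 × (7.21 + 7.3) = 37305.21 s.
Sum: 166 + 37305.21 = 37471.21 s → 10.41 hours.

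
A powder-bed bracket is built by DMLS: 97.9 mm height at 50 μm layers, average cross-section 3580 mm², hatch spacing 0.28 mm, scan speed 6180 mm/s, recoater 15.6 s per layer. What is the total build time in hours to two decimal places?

9.61 hours

Layers = ⌈97.9/0.05⌉ = 1958.
Per-layer scan distance = 3580 / 0.28, so 12785.7 mm.
Laser time per layer = 12785.7 / 6180 = 2.0689 s.
Layer cycle = 2.0689 + 15.6, so 17.6689 s.
Total: 1958 × 17.6689 s = 34595.7062 s → 9.61 hours.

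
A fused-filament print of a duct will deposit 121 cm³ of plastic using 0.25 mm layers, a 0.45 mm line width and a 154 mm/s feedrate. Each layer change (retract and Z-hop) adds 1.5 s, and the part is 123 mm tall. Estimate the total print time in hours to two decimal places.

2.15 hours

Line area: 0.25 × 0.45 → 0.1125 mm².
Total extruded path = 121000/0.1125 = 1075555.6 mm.
Extrusion time: 1075555.6 / 154 → 6984.1 s.
Number of layers: 123 / 0.25 → 492 (rounded up).
Non-print overhead: 492 × 1.5 → 738 s.
Altogether 6984.1 + 738 = 7722.1 s, i.e. 2.15 hours.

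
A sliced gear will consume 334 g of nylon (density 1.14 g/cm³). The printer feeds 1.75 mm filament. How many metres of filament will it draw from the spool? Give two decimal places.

Volume = 334 g / 1.14 g·cm⁻³ = 292.9825 cm³ = 292982.5 mm³.
A = π r² = π × 0.875² = 2.4053 mm².
L = V/A = 292982.5/2.4053 = 121807.05 mm → 121.81 m.

121.81 m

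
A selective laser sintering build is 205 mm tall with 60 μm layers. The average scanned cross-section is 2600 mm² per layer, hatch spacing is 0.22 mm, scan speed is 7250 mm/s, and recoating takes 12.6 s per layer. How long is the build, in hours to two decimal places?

Layers = ⌈205/0.06⌉ = 3417.
Scan path per layer = 2600 / 0.22, so 11818.2 mm.
Laser time per layer = 11818.2 / 7250, so 1.6301 s.
Per-layer time = 1.6301 + 12.6 = 14.2301 s.
3417 layers × 14.2301 s/layer = 48624.2517 s, i.e. 13.51 hours.

13.51 hours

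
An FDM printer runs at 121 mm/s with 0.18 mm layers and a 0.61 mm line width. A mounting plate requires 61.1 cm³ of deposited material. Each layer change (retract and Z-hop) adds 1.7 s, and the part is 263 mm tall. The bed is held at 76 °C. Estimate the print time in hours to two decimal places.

1.97 hours

Line area: 0.18 × 0.61 → 0.1098 mm².
Total extruded path = 61100/0.1098 = 556466.3 mm.
Extrusion time: 556466.3 / 121 → 4598.9 s.
Layer count = ceil(263 / 0.18) = 1462.
Z-hop total: 1462 × 1.7 → 2485.4 s.
Total = 4598.9 + 2485.4 = 7084.3 s = 1.97 hours.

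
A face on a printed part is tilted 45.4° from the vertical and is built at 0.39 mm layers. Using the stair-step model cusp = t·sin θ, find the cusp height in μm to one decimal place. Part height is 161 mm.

277.7 μm

h_c = t·sin θ = 0.39 × 0.7120 = 0.27768 mm (277.7 μm).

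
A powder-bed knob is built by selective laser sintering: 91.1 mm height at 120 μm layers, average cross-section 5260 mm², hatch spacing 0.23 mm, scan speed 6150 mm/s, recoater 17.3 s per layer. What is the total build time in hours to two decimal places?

Layers = ⌈91.1/0.12⌉ = 760.
Scan path per layer = 5260 / 0.23 = 22869.6 mm.
Laser time per layer = 22869.6 / 6150, so 3.7186 s.
Time per layer: 3.7186 + 17.3 → 21.0186 s.
Total: 760 × 21.0186 s = 15974.136 s → 4.44 hours.

4.44 hours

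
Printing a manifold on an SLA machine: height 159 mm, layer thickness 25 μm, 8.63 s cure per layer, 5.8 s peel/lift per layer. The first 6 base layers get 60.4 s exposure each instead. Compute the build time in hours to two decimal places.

25.58 hours

Layers = ⌈159/0.025⌉ = 6360.
Bottom layers = 6 × (60.4 + 5.8) = 397.2 s.
Regular layers: 6354 × (8.63 + 5.8) → 91688.22 s.
Sum: 397.2 + 91688.22 = 92085.42 s → 25.58 hours.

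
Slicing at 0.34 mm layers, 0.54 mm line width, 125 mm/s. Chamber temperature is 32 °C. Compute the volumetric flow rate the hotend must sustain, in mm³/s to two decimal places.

22.95

Extrusion cross-section = 0.34 × 0.54, so 0.1836 mm².
Q = v·A = 125 × 0.1836 = 22.95 mm³/s.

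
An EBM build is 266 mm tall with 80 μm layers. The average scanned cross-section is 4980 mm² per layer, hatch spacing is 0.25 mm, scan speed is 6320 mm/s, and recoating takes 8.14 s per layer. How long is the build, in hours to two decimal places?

Layers = ⌈266/0.08⌉ = 3325.
Per-layer scan distance: 4980 / 0.25 → 19920 mm.
Beam time per layer: 19920 / 6320 → 3.1519 s.
Time per layer = 3.1519 + 8.14, so 11.2919 s.
Build time = 3325 × 11.2919 = 37545.5675 s = 10.43 hours.

10.43 hours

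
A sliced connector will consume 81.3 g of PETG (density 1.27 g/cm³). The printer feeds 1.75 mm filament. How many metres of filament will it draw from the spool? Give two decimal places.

26.61 m

Extruded volume: 81.3/1.27 = 64.0157 cm³ (64015.7 mm³).
Cross-section of 1.75 mm filament: π·(1.75/2)² = 2.4053 mm².
L = V/A = 64015.7/2.4053 = 26614.43 mm → 26.61 m.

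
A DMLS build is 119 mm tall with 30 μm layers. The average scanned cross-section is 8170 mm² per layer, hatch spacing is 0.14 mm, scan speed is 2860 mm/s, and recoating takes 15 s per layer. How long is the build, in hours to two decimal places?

39.01 hours

Number of layers: 119 / 0.03 → 3967 (rounded up).
Hatch length per layer: 8170 / 0.14 → 58357.1 mm.
Per-layer scan time: 58357.1 / 2860 → 20.4046 s.
Layer cycle = 20.4046 + 15, so 35.4046 s.
Total: 3967 × 35.4046 s = 140450.0482 s → 39.01 hours.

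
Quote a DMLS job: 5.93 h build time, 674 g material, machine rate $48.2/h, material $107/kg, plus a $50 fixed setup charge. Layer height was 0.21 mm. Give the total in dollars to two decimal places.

Machine cost = 48.2 × 5.93 = $285.826.
Feedstock cost = 107 × 674/1000, so $72.118.
Total = 285.826 + 72.118 + 50 = 407.944 ≈ $407.94.

$407.94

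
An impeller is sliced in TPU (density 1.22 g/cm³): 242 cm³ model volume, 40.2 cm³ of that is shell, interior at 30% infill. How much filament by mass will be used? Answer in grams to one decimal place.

Volume inside the shell = 242 − 40.2 = 201.8 cm³.
Deposited infill = 0.30 × 201.8, so 60.54 cm³.
Total extruded: 40.2 + 60.54 → 100.74 cm³.
Mass: 100.74 × 1.22 → 122.9028 g.

122.9 g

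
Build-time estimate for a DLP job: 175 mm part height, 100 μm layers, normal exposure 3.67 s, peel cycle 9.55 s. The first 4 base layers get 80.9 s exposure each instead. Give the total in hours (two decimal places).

Layer count = ceil(175 / 0.1) = 1750.
Bottom layers = 4 × (80.9 + 9.55) = 361.8 s.
Normal layers: 1746 × (3.67 + 9.55) → 23082.12 s.
Total = 361.8 + 23082.12 = 23443.92 s = 6.51 hours.

6.51 hours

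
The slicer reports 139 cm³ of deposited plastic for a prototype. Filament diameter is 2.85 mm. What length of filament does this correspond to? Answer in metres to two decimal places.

Cross-section of 2.85 mm filament: π·(2.85/2)² = 6.3794 mm².
L = 139000 mm³ / 6.3794 mm² = 21788.88 mm, i.e. 21.79 m.

21.79 m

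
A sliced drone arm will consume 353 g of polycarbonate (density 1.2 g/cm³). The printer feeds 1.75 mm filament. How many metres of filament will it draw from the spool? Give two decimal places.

122.30 m

Extruded volume: 353/1.2 = 294.1667 cm³ (294166.7 mm³).
Cross-section of 1.75 mm filament: π·(1.75/2)² = 2.4053 mm².
Length = 294166.7 / 2.4053 = 122299.38 mm = 122.30 m.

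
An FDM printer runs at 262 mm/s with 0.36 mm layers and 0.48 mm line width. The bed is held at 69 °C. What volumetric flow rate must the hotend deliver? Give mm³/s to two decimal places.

45.27

Extrusion cross-section = 0.36 × 0.48 = 0.1728 mm².
Q = v·A = 262 × 0.1728 = 45.27 mm³/s.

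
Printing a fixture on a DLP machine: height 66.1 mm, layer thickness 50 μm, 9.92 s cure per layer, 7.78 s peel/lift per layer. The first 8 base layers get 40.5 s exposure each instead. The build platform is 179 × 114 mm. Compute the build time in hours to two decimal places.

6.57 hours

Layers = ⌈66.1/0.05⌉ = 1322.
Base layers: 8 × (40.5 + 7.78) → 386.24 s.
Normal layers = 1314 × (9.92 + 7.78), so 23257.8 s.
Sum: 386.24 + 23257.8 = 23644.04 s → 6.57 hours.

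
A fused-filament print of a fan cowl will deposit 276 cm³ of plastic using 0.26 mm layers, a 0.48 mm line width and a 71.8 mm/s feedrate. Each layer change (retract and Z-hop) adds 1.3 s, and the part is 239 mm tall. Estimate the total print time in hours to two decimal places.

8.89 hours

Line area = 0.26 × 0.48, so 0.1248 mm².
Toolpath length = 276 cm³ / 0.1248 mm² = 276000 / 0.1248 = 2211538.5 mm.
Print-move time: 2211538.5 / 71.8 → 30801.4 s.
Number of layers: 239 / 0.26 → 920 (rounded up).
Z-hop total = 920 × 1.3 = 1196 s.
Total = 30801.4 + 1196 = 31997.4 s = 8.89 hours.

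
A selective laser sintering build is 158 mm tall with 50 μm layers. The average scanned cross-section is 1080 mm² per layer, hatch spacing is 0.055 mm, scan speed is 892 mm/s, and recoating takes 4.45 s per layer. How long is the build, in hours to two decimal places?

23.23 hours

Layers = ⌈158/0.05⌉ = 3160.
Hatch length per layer = 1080 / 0.055 = 19636.4 mm.
Laser time per layer: 19636.4 / 892 → 22.0139 s.
Layer cycle = 22.0139 + 4.45, so 26.4639 s.
Total: 3160 × 26.4639 s = 83625.924 s → 23.23 hours.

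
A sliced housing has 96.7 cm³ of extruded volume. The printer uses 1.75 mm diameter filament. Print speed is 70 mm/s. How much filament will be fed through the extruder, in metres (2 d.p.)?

Filament cross-section = π × (1.75/2)² = 2.4053 mm².
Length = 96.7 cm³ / 2.4053 mm² = 96700 / 2.4053 = 40202.89 mm = 40.20 m.

40.20 m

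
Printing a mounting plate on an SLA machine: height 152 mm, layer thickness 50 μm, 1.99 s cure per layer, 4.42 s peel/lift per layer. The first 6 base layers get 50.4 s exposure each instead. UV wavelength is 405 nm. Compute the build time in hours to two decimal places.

Layers = ⌈152/0.05⌉ = 3040.
Base layers: 6 × (50.4 + 4.42) → 328.92 s.
Normal layers: 3034 × (1.99 + 4.42) → 19447.94 s.
Total = 328.92 + 19447.94 = 19776.86 s = 5.49 hours.

5.49 hours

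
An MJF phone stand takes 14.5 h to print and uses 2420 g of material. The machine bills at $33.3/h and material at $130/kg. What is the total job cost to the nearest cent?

$797.45

Machine-time cost = 33.3 × 14.5, so $482.85.
Material cost = 130 × 2420/1000 = $314.60.
Job cost: 482.85 + 314.60 = $797.45.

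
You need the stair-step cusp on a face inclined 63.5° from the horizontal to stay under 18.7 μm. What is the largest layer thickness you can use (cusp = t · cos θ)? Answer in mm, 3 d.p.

0.042 mm

cos(63.5°) = 0.4462; t_max = 0.0187/0.4462 = 0.042 mm.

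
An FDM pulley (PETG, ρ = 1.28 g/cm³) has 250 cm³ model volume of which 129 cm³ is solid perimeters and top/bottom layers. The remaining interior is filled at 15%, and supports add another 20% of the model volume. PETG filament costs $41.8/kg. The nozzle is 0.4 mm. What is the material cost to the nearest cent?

Infill region: 250 − 129 → 121 cm³.
Infill deposited = 0.15 × 121 = 18.15 cm³.
Support = 0.20 × 250, so 50 cm³.
Total printed volume: 129 + 18.15 + 50 → 197.15 cm³.
Mass = 197.15 × 1.28 = 252.352 g.
At $41.8/kg: 252.352/1000 × 41.8 = $10.55.

$10.55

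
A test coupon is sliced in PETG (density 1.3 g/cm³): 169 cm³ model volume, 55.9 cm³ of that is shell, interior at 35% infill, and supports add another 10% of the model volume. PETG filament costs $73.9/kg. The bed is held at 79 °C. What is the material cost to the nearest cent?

$10.80

Infill region: 169 − 55.9 → 113.1 cm³.
Infill volume = 0.35 × 113.1 = 39.585 cm³.
Support = 0.10 × 169 = 16.9 cm³.
Deposited volume: 55.9 + 39.585 + 16.9 → 112.385 cm³.
Mass: 112.385 × 1.3 → 146.1005 g.
Cost = 146.1005 g / 1000 × $73.9/kg = $10.80.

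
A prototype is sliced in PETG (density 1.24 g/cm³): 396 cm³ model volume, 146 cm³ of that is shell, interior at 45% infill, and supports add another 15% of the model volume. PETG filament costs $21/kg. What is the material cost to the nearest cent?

$8.28

Interior volume = 396 − 146 = 250 cm³.
Deposited infill: 0.45 × 250 → 112.5 cm³.
Support = 0.15 × 396 = 59.4 cm³.
Total printed volume: 146 + 112.5 + 59.4 → 317.9 cm³.
Mass = 317.9 × 1.24, so 394.196 g.
At $21/kg: 394.196/1000 × 21 = $8.28.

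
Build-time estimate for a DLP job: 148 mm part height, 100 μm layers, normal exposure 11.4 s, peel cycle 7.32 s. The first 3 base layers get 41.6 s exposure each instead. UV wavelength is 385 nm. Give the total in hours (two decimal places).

Layers = ⌈148/0.1⌉ = 1480.
Burn-in layers = 3 × (41.6 + 7.32), so 146.76 s.
Regular layers = 1477 × (11.4 + 7.32) = 27649.44 s.
Sum: 146.76 + 27649.44 = 27796.2 s → 7.72 hours.

7.72 hours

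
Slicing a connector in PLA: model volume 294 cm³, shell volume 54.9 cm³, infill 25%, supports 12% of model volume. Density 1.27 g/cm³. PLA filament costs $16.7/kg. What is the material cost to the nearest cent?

$3.18

Volume inside the shell = 294 − 54.9, so 239.1 cm³.
Infill deposited: 0.25 × 239.1 → 59.775 cm³.
Support = 0.12 × 294, so 35.28 cm³.
Deposited volume = 54.9 + 59.775 + 35.28, so 149.955 cm³.
Mass = 149.955 × 1.27, so 190.44285 g.
At $16.7/kg: 190.44285/1000 × 16.7 = $3.18.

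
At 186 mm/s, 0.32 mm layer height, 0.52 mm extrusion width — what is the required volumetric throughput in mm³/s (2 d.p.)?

30.95

Bead cross-section: 0.32 × 0.52 → 0.1664 mm².
Q = v·A = 186 × 0.1664 = 30.95 mm³/s.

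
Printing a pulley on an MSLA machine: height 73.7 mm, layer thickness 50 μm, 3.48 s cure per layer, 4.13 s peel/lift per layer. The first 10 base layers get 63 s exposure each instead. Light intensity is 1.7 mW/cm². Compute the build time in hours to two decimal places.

Number of layers: 73.7 / 0.05 → 1474 (rounded up).
Base layers: 10 × (63 + 4.13) → 671.3 s.
Normal layers: 1464 × (3.48 + 4.13) → 11141.04 s.
Sum: 671.3 + 11141.04 = 11812.34 s → 3.28 hours.

3.28 hours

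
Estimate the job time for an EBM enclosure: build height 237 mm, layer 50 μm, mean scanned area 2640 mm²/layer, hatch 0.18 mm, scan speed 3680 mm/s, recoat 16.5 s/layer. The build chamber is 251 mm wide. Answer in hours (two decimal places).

26.97 hours

Number of layers: 237 / 0.05 → 4740 (rounded up).
Hatch length per layer = 2640 / 0.18, so 14666.7 mm.
Beam time per layer: 14666.7 / 3680 → 3.9855 s.
Time per layer: 3.9855 + 16.5 → 20.4855 s.
Total: 4740 × 20.4855 s = 97101.27 s → 26.97 hours.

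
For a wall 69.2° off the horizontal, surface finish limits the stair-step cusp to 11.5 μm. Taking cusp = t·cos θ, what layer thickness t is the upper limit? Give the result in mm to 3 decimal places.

Layer height = cusp / cos(69.2°) = 0.0115 / 0.3551 = 0.032 mm.

0.032 mm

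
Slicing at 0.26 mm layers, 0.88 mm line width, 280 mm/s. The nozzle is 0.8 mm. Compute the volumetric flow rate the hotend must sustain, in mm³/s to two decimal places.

64.06

Bead cross-section = 0.26 × 0.88, so 0.2288 mm².
Volumetric flow = 280 × 0.2288 = 64.06 mm³/s.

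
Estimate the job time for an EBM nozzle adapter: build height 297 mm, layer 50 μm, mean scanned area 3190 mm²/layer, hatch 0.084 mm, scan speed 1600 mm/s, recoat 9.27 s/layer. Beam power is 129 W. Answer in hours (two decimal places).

54.46 hours

Layer count = ceil(297 / 0.05) = 5940.
Per-layer scan distance = 3190 / 0.084, so 37976.2 mm.
Scan time per layer = 37976.2 / 1600, so 23.7351 s.
Time per layer = 23.7351 + 9.27, so 33.0051 s.
Total: 5940 × 33.0051 s = 196050.294 s → 54.46 hours.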